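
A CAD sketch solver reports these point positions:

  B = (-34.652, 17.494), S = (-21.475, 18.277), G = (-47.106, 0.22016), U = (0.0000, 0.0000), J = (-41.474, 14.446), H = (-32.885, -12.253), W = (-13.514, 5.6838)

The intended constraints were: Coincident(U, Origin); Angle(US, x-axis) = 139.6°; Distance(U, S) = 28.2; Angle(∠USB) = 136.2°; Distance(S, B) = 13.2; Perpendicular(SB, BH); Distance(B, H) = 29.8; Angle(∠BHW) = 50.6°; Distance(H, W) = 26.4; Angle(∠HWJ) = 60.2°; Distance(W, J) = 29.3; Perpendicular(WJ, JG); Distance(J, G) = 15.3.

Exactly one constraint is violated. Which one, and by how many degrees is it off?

Perpendicular(WJ, JG) — off by 4.20°.

U = (0.00, 0.00) ✓; US at 139.6° ✓; |US| = 28.20 ✓; ∠USB = 136.2° ✓; |SB| = 13.20 ✓; ∠(SB, BH) = 90.00° ✓; |BH| = 29.80 ✓; ∠BHW = 50.60° ✓; |HW| = 26.40 ✓; ∠HWJ = 60.20° ✓; |WJ| = 29.30 ✓; ∠(WJ, JG) = 85.80° ✗; |JG| = 15.30 ✓.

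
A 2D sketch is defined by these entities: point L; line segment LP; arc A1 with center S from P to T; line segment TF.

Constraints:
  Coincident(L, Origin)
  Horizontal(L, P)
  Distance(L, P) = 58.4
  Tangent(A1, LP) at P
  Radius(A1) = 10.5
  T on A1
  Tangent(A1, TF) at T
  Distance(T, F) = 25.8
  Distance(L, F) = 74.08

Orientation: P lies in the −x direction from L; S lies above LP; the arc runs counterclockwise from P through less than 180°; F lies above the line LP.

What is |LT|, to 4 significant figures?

52.19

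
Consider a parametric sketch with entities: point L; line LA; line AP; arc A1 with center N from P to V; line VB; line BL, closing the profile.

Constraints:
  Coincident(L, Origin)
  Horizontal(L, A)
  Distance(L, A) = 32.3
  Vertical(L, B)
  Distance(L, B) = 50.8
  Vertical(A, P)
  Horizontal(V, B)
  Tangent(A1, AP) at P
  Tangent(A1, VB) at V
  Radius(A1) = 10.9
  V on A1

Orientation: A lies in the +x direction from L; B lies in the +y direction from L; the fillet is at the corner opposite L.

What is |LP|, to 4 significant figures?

51.34

The virtual corner opposite L is at (32.30, 50.80). A1 meets AP tangentially, so NP is at right angles to AP and since A1 is tangent to VB there, NV ⟂ VB, with radius 10.9, so the center N sits 10.9 in from both sides at N = (21.40, 39.90). That places the tangent points at P = (32.30, 39.90) on AP and V = (21.40, 50.80) on VB. Then |LP| = |P − L| = 51.34.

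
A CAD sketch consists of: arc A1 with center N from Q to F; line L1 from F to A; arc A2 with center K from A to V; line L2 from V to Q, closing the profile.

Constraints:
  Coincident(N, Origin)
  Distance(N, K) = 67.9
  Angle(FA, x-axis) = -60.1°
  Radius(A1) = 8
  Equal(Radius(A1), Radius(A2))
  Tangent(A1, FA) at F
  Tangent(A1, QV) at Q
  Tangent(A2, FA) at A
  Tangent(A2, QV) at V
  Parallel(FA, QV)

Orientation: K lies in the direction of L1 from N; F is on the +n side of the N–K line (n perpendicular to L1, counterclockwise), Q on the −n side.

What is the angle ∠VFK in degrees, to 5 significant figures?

6.5397°

The slot axis is L1's direction at -60.1°, so u = (cos -60.1°, sin -60.1°) = (0.49849, -0.86690) and n = (−sin -60.1°, cos -60.1°) = (0.86690, 0.49849). N is at the origin and K lies 67.9 along u from N, so K = 67.9·u = (33.847, -58.862). Tangency of A1 to both parallel lines with radius 8.0 puts F and Q at N ± 8.0·n: F = (6.9352, 3.9879), Q = (-6.9352, -3.9879). Equal radii place A and V the same way about K: A = K + 8.0·n = (40.782, -54.874), V = K − 8.0·n = (26.912, -62.850). Then cos ∠VFK = FV·FK / (|FV||FK|), giving 6.5397°.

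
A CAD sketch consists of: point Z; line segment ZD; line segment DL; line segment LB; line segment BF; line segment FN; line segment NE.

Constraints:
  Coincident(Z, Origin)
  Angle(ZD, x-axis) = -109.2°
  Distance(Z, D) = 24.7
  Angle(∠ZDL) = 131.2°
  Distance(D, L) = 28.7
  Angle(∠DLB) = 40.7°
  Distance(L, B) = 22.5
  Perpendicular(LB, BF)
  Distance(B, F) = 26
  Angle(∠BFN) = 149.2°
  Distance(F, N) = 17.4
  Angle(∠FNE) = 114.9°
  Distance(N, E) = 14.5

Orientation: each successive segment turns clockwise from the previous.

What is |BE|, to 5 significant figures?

45.838

Z is at the origin; ZD runs at -109.2° with length 24.7, so D = (-8.1230, -23.326). ∠ZDL = 131.2° gives DL at -158.00° from the x-axis; with |DL| = 28.7, L = (-34.733, -34.077). ∠DLB = 40.7° gives LB at 62.700° from the x-axis; with |LB| = 22.5, B = (-24.414, -14.083). LB ⟂ BF, so BF runs at -27.300°; with |BF| = 26.0, F = (-1.3095, -26.008). ∠BFN = 149.2° gives FN at -58.100° from the x-axis; with |FN| = 17.4, N = (7.8853, -40.780). ∠FNE = 114.9° gives NE at -123.20° from the x-axis; with |NE| = 14.5, E = (-0.054359, -52.913). Then |BE| = |E − B| = 45.838.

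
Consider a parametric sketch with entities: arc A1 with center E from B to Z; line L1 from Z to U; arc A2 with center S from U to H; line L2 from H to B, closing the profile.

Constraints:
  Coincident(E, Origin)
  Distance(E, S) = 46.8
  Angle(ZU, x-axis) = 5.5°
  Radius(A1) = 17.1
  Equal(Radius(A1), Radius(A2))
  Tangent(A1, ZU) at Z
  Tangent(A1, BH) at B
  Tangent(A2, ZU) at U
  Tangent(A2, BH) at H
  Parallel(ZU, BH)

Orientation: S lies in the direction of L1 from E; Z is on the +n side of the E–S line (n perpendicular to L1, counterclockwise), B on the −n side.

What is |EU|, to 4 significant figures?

49.83

The slot axis is L1's direction at 5.5°, so u = (cos 5.5°, sin 5.5°) = (0.9954, 0.09585) and n = (−sin 5.5°, cos 5.5°) = (-0.09585, 0.9954). E is at the origin and S lies 46.8 along u from E, so S = 46.8·u = (46.58, 4.486). Tangency of A1 to both parallel lines with radius 17.1 puts Z and B at E ± 17.1·n: Z = (-1.639, 17.02), B = (1.639, -17.02). Equal radii place U and H the same way about S: U = S + 17.1·n = (44.95, 21.51), H = S − 17.1·n = (48.22, -12.54). Then |EU| = |U − E| = 49.83.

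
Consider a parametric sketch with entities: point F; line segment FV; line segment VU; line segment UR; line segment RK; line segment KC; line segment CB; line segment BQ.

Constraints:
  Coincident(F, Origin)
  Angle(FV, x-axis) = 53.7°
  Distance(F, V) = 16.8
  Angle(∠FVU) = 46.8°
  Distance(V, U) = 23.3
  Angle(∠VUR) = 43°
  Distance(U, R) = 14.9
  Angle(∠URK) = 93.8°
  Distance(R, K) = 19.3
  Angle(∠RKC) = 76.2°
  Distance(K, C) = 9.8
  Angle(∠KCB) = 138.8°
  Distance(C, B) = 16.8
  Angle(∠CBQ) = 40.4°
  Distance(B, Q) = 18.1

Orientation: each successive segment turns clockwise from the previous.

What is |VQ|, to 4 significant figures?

8.672

∠KCB = 138.8° gives CB at -87.70° from the x-axis; with |CB| = 16.8, B = (20.06, -8.161). ∠CBQ = 40.4° gives BQ at 132.7° from the x-axis; with |BQ| = 18.1, Q = (7.786, 5.141). Then |VQ| = |Q − V| = 8.672.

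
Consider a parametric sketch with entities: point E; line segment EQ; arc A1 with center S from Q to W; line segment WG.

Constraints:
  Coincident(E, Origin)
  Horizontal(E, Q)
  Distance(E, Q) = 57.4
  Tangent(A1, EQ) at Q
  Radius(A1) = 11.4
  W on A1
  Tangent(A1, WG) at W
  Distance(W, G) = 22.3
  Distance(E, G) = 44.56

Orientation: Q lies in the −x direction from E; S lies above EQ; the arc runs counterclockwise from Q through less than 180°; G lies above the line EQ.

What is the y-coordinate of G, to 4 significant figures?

25.38

Checks: |SW| = 11.40 ✓; ∠(SW, WG) = 90.00° ✓; |WG| = 22.30 ✓; |EG| = 44.56 ✓.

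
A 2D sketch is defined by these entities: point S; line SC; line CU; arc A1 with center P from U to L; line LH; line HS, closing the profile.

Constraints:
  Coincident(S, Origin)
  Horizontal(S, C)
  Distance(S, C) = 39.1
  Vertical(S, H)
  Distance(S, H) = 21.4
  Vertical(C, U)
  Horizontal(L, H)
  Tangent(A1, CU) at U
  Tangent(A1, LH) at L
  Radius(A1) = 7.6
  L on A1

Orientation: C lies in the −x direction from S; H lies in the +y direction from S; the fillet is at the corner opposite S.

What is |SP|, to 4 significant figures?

34.39

S is at the origin; S and C share the same y with |SC| = 39.1 and C on the −x side, so C = (-39.10, 0.000). S and H share the same x with |SH| = 21.4 and H on the +y side, so H = (0.000, 21.40). The virtual corner opposite S is at (-39.10, 21.40). A1 meets CU tangentially, so PU is at right angles to CU and since A1 is tangent to LH there, PL ⟂ LH, with radius 7.6, so the center P sits 7.6 in from both sides at P = (-31.50, 13.80). Then |SP| = |P − S| = 34.39.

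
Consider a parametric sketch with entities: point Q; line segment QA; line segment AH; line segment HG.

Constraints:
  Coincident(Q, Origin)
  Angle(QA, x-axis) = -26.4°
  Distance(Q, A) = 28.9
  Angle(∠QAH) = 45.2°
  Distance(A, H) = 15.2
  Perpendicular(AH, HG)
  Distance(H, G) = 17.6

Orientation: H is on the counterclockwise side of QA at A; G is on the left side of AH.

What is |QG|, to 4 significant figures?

5.926

Q is at the origin; QA runs at -26.4° with length 28.9, so A = 28.9·(cos -26.4°, sin -26.4°) = (25.89, -12.85). ∠QAH = 45.2°, so AH runs at -26.4° + (180° − 45.2°) = 108.4° from the x-axis; with |AH| = 15.2, H = A + 15.2·(cos 108.4°, sin 108.4°) = (21.09, 1.573). AH is perpendicular to HG; with |HG| = 17.6 on the left of AH, G = H + 17.6·(-0.9489, -0.3156) = (4.388, -3.982). Then |QG| = |G − Q| = 5.926.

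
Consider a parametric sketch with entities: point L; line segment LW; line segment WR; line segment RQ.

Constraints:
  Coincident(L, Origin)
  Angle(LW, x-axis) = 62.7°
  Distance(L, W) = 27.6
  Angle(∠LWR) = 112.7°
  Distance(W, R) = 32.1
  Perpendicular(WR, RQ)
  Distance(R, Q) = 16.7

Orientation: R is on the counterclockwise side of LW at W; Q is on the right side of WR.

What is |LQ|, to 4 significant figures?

60.04

L is at the origin; LW runs at 62.7° with length 27.6, so W = 27.6·(cos 62.7°, sin 62.7°) = (12.66, 24.53). ∠LWR = 112.7°, so WR runs at 62.7° + (180° − 112.7°) = 130.0° from the x-axis; with |WR| = 32.1, R = W + 32.1·(cos 130.0°, sin 130.0°) = (-7.975, 49.12). WR is perpendicular to RQ; with |RQ| = 16.7 on the right of WR, Q = R + 16.7·(0.7660, 0.6428) = (4.818, 59.85). Then |LQ| = |Q − L| = 60.04.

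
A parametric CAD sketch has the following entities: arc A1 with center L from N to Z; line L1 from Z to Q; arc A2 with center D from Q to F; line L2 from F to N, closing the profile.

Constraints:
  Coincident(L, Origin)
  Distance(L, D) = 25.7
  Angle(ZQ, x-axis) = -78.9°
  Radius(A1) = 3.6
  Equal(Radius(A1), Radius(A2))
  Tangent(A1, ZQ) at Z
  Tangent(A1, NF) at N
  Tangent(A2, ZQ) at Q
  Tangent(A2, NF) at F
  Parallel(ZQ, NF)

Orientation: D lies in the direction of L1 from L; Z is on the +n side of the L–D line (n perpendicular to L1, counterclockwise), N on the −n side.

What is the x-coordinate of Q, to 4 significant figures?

8.480

The slot axis is L1's direction at -78.9°, so u = (cos -78.9°, sin -78.9°) = (0.1925, -0.9813) and n = (−sin -78.9°, cos -78.9°) = (0.9813, 0.1925). L is at the origin and D lies 25.7 along u from L, so D = 25.7·u = (4.948, -25.22). Tangency of A1 to both parallel lines with radius 3.6 puts Z and N at L ± 3.6·n: Z = (3.533, 0.6931), N = (-3.533, -0.6931). Equal radii place Q and F the same way about D: Q = D + 3.6·n = (8.480, -24.53), F = D − 3.6·n = (1.415, -25.91). So Q.x = 8.480.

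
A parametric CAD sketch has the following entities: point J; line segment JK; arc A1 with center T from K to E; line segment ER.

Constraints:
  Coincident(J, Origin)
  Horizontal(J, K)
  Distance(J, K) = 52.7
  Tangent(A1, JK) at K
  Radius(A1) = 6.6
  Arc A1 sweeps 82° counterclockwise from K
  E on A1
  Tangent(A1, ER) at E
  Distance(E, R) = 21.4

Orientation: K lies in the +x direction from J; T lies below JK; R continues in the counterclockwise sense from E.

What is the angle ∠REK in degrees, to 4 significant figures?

139.0°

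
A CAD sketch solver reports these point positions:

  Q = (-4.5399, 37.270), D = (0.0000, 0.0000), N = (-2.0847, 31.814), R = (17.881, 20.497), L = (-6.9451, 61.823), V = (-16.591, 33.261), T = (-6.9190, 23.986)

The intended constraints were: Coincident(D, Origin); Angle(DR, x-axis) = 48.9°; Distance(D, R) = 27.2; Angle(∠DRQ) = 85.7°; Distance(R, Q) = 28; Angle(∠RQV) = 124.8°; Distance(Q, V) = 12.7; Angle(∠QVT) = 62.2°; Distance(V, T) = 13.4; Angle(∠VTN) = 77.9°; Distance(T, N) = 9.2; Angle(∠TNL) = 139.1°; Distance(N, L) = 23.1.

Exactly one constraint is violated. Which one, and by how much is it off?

Distance(N, L) = 23.1 — off by 7.30.

D = (0.00, 0.00) ✓; DR at 48.90° ✓; |DR| = 27.20 ✓; ∠DRQ = 85.70° ✓; |RQ| = 28.00 ✓; ∠RQV = 124.8° ✓; |QV| = 12.70 ✓; ∠QVT = 62.20° ✓; |VT| = 13.40 ✓; ∠VTN = 77.90° ✓; |TN| = 9.200 ✓; ∠TNL = 139.1° ✓; |NL| = 30.40 ✗.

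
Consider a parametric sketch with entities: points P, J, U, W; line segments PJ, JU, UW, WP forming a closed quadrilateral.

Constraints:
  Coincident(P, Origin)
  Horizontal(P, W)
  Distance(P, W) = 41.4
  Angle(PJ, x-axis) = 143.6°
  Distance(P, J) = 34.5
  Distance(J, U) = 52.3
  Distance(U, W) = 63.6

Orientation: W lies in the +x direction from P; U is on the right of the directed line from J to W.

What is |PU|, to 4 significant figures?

33.49

Checks: |JU| = 52.30 ✓; |UW| = 63.60 ✓.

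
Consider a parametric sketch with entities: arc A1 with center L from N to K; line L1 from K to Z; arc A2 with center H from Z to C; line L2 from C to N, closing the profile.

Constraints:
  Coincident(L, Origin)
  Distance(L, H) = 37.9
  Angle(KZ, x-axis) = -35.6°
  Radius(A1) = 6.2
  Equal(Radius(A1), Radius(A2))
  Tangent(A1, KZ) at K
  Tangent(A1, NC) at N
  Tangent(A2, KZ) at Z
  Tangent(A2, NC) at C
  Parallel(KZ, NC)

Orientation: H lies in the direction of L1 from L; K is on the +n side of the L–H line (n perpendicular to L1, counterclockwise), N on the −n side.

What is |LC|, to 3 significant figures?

38.4

The slot axis is L1's direction at -35.6°, so u = (cos -35.6°, sin -35.6°) = (0.813, -0.582) and n = (−sin -35.6°, cos -35.6°) = (0.582, 0.813). L is at the origin and H lies 37.9 along u from L, so H = 37.9·u = (30.8, -22.1). Tangency of A1 to both parallel lines with radius 6.2 puts K and N at L ± 6.2·n: K = (3.61, 5.04), N = (-3.61, -5.04). Equal radii place Z and C the same way about H: Z = H + 6.2·n = (34.4, -17.0), C = H − 6.2·n = (27.2, -27.1). Then |LC| = |C − L| = 38.4.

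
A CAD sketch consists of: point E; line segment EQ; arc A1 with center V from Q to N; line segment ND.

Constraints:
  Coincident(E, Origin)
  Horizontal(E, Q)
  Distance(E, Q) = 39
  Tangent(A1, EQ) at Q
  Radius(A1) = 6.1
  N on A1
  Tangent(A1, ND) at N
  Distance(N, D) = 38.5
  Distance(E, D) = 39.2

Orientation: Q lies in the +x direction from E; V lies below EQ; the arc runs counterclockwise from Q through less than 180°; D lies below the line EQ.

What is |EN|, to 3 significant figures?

33.9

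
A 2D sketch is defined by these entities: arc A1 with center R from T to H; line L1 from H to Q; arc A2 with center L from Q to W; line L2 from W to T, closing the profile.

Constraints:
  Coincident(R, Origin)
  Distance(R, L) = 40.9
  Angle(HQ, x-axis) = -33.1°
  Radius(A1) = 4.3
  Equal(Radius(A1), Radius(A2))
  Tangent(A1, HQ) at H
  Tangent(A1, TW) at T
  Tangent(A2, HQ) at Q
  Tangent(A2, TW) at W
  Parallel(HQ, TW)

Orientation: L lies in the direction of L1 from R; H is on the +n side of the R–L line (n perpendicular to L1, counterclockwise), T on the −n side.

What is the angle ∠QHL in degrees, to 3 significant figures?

6.00°

The slot axis is L1's direction at -33.1°, so u = (cos -33.1°, sin -33.1°) = (0.838, -0.546) and n = (−sin -33.1°, cos -33.1°) = (0.546, 0.838). R is at the origin and L lies 40.9 along u from R, so L = 40.9·u = (34.3, -22.3). Tangency of A1 to both parallel lines with radius 4.3 puts H and T at R ± 4.3·n: H = (2.35, 3.60), T = (-2.35, -3.60). Equal radii place Q and W the same way about L: Q = L + 4.3·n = (36.6, -18.7), W = L − 4.3·n = (31.9, -25.9). Then cos ∠QHL = HQ·HL / (|HQ||HL|), giving 6.00°.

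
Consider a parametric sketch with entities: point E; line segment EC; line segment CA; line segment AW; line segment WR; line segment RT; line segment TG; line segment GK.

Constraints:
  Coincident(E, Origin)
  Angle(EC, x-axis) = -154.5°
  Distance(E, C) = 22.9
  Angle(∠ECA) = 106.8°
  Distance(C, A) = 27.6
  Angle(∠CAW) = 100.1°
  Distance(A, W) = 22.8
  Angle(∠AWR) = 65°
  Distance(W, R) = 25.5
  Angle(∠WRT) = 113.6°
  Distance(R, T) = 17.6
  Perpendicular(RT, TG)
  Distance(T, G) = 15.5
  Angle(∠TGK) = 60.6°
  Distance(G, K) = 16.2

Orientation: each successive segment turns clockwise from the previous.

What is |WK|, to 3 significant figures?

20.9

RT ⟂ TG, so TG runs at 141°; with |TG| = 15.5, G = (-36.7, 2.06). ∠TGK = 60.6° gives GK at 21.6° from the x-axis; with |GK| = 16.2, K = (-21.7, 8.02). Then |WK| = |K − W| = 20.9.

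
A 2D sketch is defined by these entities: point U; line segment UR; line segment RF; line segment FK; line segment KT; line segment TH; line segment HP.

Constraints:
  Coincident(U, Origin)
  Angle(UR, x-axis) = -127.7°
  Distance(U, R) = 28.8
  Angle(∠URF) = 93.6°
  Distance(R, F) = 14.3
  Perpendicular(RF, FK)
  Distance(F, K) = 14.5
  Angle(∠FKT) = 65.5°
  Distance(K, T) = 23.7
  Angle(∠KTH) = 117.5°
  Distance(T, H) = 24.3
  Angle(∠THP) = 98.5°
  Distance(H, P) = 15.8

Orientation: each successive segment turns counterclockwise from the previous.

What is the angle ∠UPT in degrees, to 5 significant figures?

17.751°

U is at the origin; UR runs at -127.7° with length 28.8, so R = (-17.612, -22.787). ∠URF = 93.6° gives RF at -41.300° from the x-axis; with |RF| = 14.3, F = (-6.8689, -32.225). The perpendicularity gives FK at right angles to RF, so FK runs at 48.700°; with |FK| = 14.5, K = (2.7011, -21.332). ∠FKT = 65.5° gives KT at 163.20° from the x-axis; with |KT| = 23.7, T = (-19.987, -14.482). ∠KTH = 117.5° gives TH at -134.30° from the x-axis; with |TH| = 24.3, H = (-36.959, -31.873). ∠THP = 98.5° gives HP at -52.800° from the x-axis; with |HP| = 15.8, P = (-27.406, -44.458). Then cos ∠UPT = PU·PT / (|PU||PT|), giving 17.751°.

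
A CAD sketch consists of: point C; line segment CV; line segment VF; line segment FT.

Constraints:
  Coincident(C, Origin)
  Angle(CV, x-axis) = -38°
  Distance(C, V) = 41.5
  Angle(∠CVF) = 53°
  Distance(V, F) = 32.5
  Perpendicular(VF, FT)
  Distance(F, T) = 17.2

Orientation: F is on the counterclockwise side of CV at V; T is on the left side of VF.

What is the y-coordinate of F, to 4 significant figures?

6.945

C is at the origin; CV runs at -38.0° with length 41.5, so V = 41.5·(cos -38.0°, sin -38.0°) = (32.70, -25.55). ∠CVF = 53.0°, so VF runs at -38.0° + (180° − 53.0°) = 89.00° from the x-axis; with |VF| = 32.5, F = V + 32.5·(cos 89.00°, sin 89.00°) = (33.27, 6.945). So F.y = 6.945.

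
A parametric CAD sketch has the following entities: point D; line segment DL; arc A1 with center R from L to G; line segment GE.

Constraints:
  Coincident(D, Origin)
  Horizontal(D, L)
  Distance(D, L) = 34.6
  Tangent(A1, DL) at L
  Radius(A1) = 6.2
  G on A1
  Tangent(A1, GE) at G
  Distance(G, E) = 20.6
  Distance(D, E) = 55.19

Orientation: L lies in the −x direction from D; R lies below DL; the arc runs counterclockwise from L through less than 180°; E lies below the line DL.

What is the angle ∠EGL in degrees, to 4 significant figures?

153.0°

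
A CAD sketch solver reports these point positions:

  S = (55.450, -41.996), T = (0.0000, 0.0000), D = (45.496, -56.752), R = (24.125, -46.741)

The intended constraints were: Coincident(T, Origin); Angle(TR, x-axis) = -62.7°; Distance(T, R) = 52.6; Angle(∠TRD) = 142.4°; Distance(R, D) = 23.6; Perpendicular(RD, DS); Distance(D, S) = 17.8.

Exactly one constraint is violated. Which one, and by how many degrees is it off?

Perpendicular(RD, DS) — off by 8.90°.

T = (0.00, 0.00) ✓; TR at -62.70° ✓; |TR| = 52.60 ✓; ∠TRD = 142.4° ✓; |RD| = 23.60 ✓; ∠(RD, DS) = 81.10° ✗; |DS| = 17.80 ✓.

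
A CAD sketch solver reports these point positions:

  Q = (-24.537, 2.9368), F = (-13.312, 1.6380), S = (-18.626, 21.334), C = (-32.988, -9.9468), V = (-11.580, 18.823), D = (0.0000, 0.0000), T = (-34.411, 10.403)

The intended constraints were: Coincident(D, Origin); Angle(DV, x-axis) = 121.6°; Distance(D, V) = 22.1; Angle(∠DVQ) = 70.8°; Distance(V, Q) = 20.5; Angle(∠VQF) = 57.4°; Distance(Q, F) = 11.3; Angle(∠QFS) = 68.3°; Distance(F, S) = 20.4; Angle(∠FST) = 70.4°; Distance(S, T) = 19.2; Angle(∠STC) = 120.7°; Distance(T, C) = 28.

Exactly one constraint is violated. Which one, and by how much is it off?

Distance(T, C) = 28 — off by 7.60.

D = (0.00, 0.00) ✓; DV at 121.6° ✓; |DV| = 22.10 ✓; ∠DVQ = 70.80° ✓; |VQ| = 20.50 ✓; ∠VQF = 57.40° ✓; |QF| = 11.30 ✓; ∠QFS = 68.30° ✓; |FS| = 20.40 ✓; ∠FST = 70.40° ✓; |ST| = 19.20 ✓; ∠STC = 120.7° ✓; |TC| = 20.40 ✗.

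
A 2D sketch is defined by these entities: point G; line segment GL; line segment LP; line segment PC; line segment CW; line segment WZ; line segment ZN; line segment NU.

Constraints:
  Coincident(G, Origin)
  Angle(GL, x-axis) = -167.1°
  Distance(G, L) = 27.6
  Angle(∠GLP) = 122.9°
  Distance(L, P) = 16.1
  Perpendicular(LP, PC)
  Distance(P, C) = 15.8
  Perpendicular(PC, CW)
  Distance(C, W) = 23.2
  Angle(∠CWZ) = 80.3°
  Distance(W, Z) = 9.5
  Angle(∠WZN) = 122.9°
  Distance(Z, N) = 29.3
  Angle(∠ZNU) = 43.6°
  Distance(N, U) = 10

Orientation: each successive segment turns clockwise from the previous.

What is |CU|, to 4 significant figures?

11.80

G is at the origin; GL runs at -167.1° with length 27.6, so L = (-26.90, -6.162). ∠GLP = 122.9° gives LP at 135.8° from the x-axis; with |LP| = 16.1, P = (-38.45, 5.063). LP ⟂ PC, so PC runs at 45.80°; with |PC| = 15.8, C = (-27.43, 16.39). PC ⟂ CW, so CW runs at -44.20°; with |CW| = 23.2, W = (-10.80, 0.2156). ∠CWZ = 80.3° gives WZ at -143.9° from the x-axis; with |WZ| = 9.5, Z = (-18.47, -5.382). ∠WZN = 122.9° gives ZN at 159.0° from the x-axis; with |ZN| = 29.3, N = (-45.83, 5.118). ∠ZNU = 43.6° gives NU at 22.60° from the x-axis; with |NU| = 10.0, U = (-36.60, 8.961). Then |CU| = |U − C| = 11.80.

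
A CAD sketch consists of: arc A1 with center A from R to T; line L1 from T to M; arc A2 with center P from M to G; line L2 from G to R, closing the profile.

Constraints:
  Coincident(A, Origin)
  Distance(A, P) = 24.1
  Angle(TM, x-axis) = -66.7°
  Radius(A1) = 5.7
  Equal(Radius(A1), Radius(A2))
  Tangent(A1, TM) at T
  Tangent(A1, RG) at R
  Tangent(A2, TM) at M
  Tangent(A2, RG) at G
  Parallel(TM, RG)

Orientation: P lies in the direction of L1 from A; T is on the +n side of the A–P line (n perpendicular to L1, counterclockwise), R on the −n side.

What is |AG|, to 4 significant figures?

24.76

Tangency of A1 to both parallel lines with radius 5.7 puts T and R at A ± 5.7·n: T = (5.235, 2.255), R = (-5.235, -2.255). Equal radii place M and G the same way about P: M = P + 5.7·n = (14.77, -19.88), G = P − 5.7·n = (4.298, -24.39). Then |AG| = |G − A| = 24.76.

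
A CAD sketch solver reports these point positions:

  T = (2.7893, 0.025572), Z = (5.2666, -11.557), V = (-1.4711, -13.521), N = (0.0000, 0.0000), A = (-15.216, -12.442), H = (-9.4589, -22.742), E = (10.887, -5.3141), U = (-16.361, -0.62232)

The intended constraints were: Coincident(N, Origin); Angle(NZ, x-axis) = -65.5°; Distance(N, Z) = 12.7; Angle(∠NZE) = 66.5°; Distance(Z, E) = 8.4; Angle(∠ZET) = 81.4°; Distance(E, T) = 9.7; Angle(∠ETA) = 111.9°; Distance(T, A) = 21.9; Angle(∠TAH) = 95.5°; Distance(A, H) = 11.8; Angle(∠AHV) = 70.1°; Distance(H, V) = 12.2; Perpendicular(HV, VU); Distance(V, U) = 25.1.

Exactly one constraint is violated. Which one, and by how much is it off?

Distance(V, U) = 25.1 — off by 5.40.

N = (0.00, 0.00) ✓; NZ at -65.50° ✓; |NZ| = 12.70 ✓; ∠NZE = 66.50° ✓; |ZE| = 8.400 ✓; ∠ZET = 81.40° ✓; |ET| = 9.700 ✓; ∠ETA = 111.9° ✓; |TA| = 21.90 ✓; ∠TAH = 95.50° ✓; |AH| = 11.80 ✓; ∠AHV = 70.10° ✓; |HV| = 12.20 ✓; ∠(HV, VU) = 90.00° ✓; |VU| = 19.70 ✗.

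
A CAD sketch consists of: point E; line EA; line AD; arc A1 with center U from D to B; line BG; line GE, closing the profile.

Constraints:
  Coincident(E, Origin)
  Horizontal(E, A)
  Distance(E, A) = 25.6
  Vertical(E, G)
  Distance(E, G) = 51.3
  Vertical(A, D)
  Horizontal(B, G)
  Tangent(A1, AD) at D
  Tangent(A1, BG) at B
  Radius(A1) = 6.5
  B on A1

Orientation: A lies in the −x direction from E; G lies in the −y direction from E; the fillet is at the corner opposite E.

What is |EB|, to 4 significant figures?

54.74

E is at the origin; E and A share the same y with |EA| = 25.6 and A on the −x side, so A = (-25.60, 0.000). EG is vertical with |EG| = 51.3 and G on the −y side, so G = (0.000, -51.30). The virtual corner opposite E is at (-25.60, -51.30). Tangency of A1 to AD means the radius UD is perpendicular to AD and A1 meets BG tangentially, so UB is at right angles to BG, with radius 6.5, so the center U sits 6.5 in from both sides at U = (-19.10, -44.80). That places the tangent points at D = (-25.60, -44.80) on AD and B = (-19.10, -51.30) on BG. Then |EB| = |B − E| = 54.74.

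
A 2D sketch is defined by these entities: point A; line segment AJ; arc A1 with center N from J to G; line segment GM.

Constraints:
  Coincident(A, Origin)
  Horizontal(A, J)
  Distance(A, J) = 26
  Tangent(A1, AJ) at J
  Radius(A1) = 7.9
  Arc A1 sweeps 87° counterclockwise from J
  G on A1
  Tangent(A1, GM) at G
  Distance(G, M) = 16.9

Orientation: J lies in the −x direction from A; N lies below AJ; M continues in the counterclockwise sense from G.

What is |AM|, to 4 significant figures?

42.46

A is at the origin; AJ is horizontal with |AJ| = 26.0 and J on the −x side, so J = (-26.00, 0.000). Tangency of A1 to AJ means the radius NJ is perpendicular to AJ, so N = J + (0, -7.9) = (-26.00, -7.900). On A1, J sits at bearing 90° from N; an 87° counterclockwise sweep puts G at bearing 177°, so G = N + 7.9·(cos 177°, sin 177°) = (-33.89, -7.487). A1 meets GM tangentially, so NG is at right angles to GM, so GM runs along (−sin 177°, cos 177°); with |GM| = 16.9, M = (-34.77, -24.36). Then |AM| = |M − A| = 42.46.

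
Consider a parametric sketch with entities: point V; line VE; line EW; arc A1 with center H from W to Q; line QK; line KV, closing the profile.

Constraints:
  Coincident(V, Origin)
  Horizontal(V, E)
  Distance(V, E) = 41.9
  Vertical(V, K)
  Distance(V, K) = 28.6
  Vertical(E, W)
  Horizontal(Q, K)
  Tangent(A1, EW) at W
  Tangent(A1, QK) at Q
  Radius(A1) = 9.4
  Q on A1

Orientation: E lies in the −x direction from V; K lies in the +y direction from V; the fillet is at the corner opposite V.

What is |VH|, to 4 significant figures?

37.75

V is at the origin; V and E share the same y with |VE| = 41.9 and E on the −x side, so E = (-41.90, 0.000). V and K share the same x with |VK| = 28.6 and K on the +y side, so K = (0.000, 28.60). The virtual corner opposite V is at (-41.90, 28.60). A1 meets EW tangentially, so HW is at right angles to EW and A1 meets QK tangentially, so HQ is at right angles to QK, with radius 9.4, so the center H sits 9.4 in from both sides at H = (-32.50, 19.20). Then |VH| = |H − V| = 37.75.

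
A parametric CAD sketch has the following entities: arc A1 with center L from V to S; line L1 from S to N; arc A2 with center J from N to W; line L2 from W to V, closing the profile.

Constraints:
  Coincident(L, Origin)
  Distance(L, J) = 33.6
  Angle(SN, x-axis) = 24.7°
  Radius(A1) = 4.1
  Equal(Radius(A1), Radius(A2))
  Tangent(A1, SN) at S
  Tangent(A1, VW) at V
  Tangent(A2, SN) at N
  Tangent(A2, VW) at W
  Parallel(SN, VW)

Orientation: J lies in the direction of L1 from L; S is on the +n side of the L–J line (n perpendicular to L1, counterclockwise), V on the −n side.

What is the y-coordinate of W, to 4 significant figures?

10.32

The slot axis is L1's direction at 24.7°, so u = (cos 24.7°, sin 24.7°) = (0.9085, 0.4179) and n = (−sin 24.7°, cos 24.7°) = (-0.4179, 0.9085). L is at the origin and J lies 33.6 along u from L, so J = 33.6·u = (30.53, 14.04). Tangency of A1 to both parallel lines with radius 4.1 puts S and V at L ± 4.1·n: S = (-1.713, 3.725), V = (1.713, -3.725). Equal radii place N and W the same way about J: N = J + 4.1·n = (28.81, 17.77), W = J − 4.1·n = (32.24, 10.32). So W.y = 10.32.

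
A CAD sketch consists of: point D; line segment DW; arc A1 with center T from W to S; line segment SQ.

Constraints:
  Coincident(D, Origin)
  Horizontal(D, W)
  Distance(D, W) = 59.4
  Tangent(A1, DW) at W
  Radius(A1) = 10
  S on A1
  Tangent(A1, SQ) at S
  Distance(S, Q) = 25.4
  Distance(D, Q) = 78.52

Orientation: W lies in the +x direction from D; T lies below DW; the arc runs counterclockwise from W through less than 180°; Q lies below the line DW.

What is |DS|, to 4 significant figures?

55.04

Checks: |TS| = 10.00 ✓; ∠(TS, SQ) = 90.00° ✓; |SQ| = 25.40 ✓; |DQ| = 78.52 ✓.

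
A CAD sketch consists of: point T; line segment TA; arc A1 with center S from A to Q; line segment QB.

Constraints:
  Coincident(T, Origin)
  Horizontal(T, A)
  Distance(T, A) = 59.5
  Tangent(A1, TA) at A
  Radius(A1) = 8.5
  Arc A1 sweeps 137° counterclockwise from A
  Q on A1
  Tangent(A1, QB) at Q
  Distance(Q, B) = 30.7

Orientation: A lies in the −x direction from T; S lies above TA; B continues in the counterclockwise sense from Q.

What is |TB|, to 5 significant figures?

84.088

T is at the origin; TA is horizontal with |TA| = 59.5 and A on the −x side, so A = (-59.500, 0.0000). The tangent condition forces SA to be normal to TA, so S = A + (0, 8.5) = (-59.500, 8.5000). On A1, A sits at bearing -90° from S; a 137° counterclockwise sweep puts Q at bearing 47°, so Q = S + 8.5·(cos 47°, sin 47°) = (-53.703, 14.717). Since A1 is tangent to QB there, SQ ⟂ QB, so QB runs along (−sin 47°, cos 47°); with |QB| = 30.7, B = (-76.156, 35.654). Then |TB| = |B − T| = 84.088.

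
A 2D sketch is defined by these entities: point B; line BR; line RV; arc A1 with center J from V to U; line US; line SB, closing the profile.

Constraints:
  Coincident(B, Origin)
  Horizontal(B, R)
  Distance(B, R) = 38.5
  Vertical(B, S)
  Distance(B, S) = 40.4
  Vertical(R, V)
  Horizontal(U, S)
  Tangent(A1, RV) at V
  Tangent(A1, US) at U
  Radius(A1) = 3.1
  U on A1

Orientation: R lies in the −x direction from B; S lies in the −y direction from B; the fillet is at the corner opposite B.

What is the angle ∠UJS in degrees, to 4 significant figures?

85.00°

The virtual corner opposite B is at (-38.50, -40.40). Since A1 is tangent to RV there, JV ⟂ RV and A1 meets US tangentially, so JU is at right angles to US, with radius 3.1, so the center J sits 3.1 in from both sides at J = (-35.40, -37.30). That places the tangent points at V = (-38.50, -37.30) on RV and U = (-35.40, -40.40) on US. Then cos ∠UJS = JU·JS / (|JU||JS|), giving 85.00°.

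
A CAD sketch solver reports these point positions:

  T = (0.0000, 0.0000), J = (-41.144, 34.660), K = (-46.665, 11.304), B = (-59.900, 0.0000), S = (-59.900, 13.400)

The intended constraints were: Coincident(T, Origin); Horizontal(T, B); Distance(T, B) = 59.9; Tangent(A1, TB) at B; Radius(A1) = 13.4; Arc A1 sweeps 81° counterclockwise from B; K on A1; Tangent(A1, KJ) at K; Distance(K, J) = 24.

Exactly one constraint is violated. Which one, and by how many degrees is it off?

Tangent(A1, KJ) at K — off by 4.30°.

T = (0.00, 0.00) ✓; T.y = 0.00, B.y = 0.00 ✓; |TB| = 59.90 ✓; ∠(SB, BT) = 90.00° ✓; |SB| = 13.40 ✓; bearing(S→K) − bearing(S→B) = 81.00° ✓; |SK| = 13.40 ✓; ∠(SK, KJ) = 94.30° ✗; |KJ| = 24.00 ✓.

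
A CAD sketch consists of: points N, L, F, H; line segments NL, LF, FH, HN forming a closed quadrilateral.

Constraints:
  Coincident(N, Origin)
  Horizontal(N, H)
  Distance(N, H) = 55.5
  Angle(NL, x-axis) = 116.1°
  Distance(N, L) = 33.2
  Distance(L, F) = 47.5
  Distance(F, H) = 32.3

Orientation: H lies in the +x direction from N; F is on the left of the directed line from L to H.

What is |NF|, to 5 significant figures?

39.388

Checks: |LF| = 47.50 ✓; |FH| = 32.30 ✓.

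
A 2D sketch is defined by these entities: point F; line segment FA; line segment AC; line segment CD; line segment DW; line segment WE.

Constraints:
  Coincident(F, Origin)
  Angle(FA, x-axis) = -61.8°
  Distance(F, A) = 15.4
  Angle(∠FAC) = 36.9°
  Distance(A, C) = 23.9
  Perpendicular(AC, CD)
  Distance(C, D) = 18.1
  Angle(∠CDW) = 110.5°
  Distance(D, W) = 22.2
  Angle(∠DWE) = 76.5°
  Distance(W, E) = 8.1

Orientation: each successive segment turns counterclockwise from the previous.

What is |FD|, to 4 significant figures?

14.58

∠FAC = 36.9° gives AC at 81.30° from the x-axis; with |AC| = 23.9, C = (10.89, 10.05). The perpendicularity gives CD at right angles to AC, so CD runs at 171.3°; with |CD| = 18.1, D = (-6.999, 12.79). Then |FD| = |D − F| = 14.58.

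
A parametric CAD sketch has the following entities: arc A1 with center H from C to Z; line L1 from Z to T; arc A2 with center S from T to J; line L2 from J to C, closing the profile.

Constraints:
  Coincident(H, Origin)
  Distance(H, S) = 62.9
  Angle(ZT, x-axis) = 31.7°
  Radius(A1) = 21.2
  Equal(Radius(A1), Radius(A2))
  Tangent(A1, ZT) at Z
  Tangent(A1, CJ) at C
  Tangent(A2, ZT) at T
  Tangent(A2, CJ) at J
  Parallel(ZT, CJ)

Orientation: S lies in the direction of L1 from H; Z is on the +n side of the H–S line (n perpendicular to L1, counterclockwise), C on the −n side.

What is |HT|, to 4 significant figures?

66.38

Tangency of A1 to both parallel lines with radius 21.2 puts Z and C at H ± 21.2·n: Z = (-11.14, 18.04), C = (11.14, -18.04). Equal radii place T and J the same way about S: T = S + 21.2·n = (42.38, 51.09), J = S − 21.2·n = (64.66, 15.01). Then |HT| = |T − H| = 66.38.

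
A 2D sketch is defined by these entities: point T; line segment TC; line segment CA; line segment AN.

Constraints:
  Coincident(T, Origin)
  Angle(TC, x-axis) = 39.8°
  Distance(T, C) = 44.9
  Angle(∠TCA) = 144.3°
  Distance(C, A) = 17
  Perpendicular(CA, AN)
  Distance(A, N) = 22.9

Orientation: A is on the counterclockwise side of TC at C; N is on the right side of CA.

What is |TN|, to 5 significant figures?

72.589

T is at the origin; TC runs at 39.8° with length 44.9, so C = 44.9·(cos 39.8°, sin 39.8°) = (34.496, 28.741). ∠TCA = 144.3°, so CA runs at 39.8° + (180° − 144.3°) = 75.500° from the x-axis; with |CA| = 17.0, A = C + 17.0·(cos 75.500°, sin 75.500°) = (38.752, 45.199). CA is perpendicular to AN; with |AN| = 22.9 on the right of CA, N = A + 22.9·(0.96815, -0.25038) = (60.923, 39.466). Then |TN| = |N − T| = 72.589.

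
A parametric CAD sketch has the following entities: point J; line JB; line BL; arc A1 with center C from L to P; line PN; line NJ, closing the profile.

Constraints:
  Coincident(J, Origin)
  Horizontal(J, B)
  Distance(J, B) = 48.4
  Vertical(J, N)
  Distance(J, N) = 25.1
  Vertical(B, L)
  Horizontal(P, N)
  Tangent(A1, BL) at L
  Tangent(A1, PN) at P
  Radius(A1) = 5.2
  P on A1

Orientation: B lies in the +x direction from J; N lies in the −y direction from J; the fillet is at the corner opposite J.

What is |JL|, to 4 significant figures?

52.33

J is at the origin; JB is horizontal with |JB| = 48.4 and B on the +x side, so B = (48.40, 0.000). J and N share the same x with |JN| = 25.1 and N on the −y side, so N = (0.000, -25.10). The virtual corner opposite J is at (48.40, -25.10). A1 meets BL tangentially, so CL is at right angles to BL and A1 meets PN tangentially, so CP is at right angles to PN, with radius 5.2, so the center C sits 5.2 in from both sides at C = (43.20, -19.90). That places the tangent points at L = (48.40, -19.90) on BL and P = (43.20, -25.10) on PN. Then |JL| = |L − J| = 52.33.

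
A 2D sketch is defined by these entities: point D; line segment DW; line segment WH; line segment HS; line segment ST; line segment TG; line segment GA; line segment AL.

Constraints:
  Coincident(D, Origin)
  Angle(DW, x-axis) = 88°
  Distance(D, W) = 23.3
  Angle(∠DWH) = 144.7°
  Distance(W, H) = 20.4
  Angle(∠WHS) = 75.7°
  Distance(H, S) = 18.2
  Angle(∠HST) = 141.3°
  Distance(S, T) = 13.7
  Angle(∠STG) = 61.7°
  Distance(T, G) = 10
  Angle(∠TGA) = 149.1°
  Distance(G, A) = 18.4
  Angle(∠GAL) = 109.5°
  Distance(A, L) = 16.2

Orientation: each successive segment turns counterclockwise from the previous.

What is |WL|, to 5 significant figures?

26.586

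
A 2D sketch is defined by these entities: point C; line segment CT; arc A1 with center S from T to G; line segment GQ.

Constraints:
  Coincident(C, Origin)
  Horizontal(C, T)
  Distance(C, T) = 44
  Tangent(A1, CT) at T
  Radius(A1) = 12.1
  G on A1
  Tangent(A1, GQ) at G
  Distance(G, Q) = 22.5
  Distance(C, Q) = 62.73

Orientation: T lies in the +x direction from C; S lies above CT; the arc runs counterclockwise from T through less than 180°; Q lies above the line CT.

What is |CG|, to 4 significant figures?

57.72

C is at the origin; C and T share the same y with |CT| = 44.0 and T on the +x side, so T = (44.00, 0.000). Since A1 is tangent to CT there, ST ⟂ CT, so S = T + (0, 12.1) = (44.00, 12.10). Since SG ⟂ GQ (tangency), |SQ| = √(12.1² + 22.5²) = 25.55 regardless of where G sits on A1. So Q lies on both circle(C, 62.73) and circle(S, 25.55); the above-CT intersection is Q = (50.87, 36.71). G is the foot of the tangent from Q: G = (55.81, 14.75).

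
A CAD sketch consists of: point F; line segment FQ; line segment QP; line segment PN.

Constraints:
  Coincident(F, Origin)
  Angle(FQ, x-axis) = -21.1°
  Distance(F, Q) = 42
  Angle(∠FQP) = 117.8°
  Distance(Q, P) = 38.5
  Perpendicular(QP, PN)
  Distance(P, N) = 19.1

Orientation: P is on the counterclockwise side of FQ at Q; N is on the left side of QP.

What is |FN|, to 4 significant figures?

60.83

F is at the origin; FQ runs at -21.1° with length 42.0, so Q = 42.0·(cos -21.1°, sin -21.1°) = (39.18, -15.12). ∠FQP = 117.8°, so QP runs at -21.1° + (180° − 117.8°) = 41.10° from the x-axis; with |QP| = 38.5, P = Q + 38.5·(cos 41.10°, sin 41.10°) = (68.20, 10.19). The perpendicularity gives PN at right angles to QP; with |PN| = 19.1 on the left of QP, N = P + 19.1·(-0.6574, 0.7536) = (55.64, 24.58). Then |FN| = |N − F| = 60.83.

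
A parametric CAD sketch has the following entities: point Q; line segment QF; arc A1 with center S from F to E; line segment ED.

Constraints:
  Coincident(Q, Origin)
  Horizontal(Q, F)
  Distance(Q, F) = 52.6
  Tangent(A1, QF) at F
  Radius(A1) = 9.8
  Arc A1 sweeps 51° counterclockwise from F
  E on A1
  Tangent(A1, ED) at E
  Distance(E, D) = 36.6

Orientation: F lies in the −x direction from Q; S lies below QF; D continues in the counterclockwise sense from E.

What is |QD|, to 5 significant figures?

89.215

On A1, F sits at bearing 90° from S; a 51° counterclockwise sweep puts E at bearing 141°, so E = S + 9.8·(cos 141°, sin 141°) = (-60.216, -3.6327). A1 meets ED tangentially, so SE is at right angles to ED, so ED runs along (−sin 141°, cos 141°); with |ED| = 36.6, D = (-83.249, -32.076). Then |QD| = |D − Q| = 89.215.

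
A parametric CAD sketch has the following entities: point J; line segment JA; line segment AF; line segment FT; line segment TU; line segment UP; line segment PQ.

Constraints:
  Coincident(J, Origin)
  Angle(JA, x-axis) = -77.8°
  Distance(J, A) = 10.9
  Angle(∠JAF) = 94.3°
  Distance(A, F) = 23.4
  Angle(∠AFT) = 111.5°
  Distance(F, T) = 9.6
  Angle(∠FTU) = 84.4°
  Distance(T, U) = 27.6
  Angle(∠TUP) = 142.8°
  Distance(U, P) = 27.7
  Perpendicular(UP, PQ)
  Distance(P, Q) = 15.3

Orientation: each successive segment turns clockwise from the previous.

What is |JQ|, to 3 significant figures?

26.7

J is at the origin; JA runs at -77.8° with length 10.9, so A = (2.30, -10.7). ∠JAF = 94.3° gives AF at -164° from the x-axis; with |AF| = 23.4, F = (-20.1, -17.3). ∠AFT = 111.5° gives FT at 128° from the x-axis; with |FT| = 9.6, T = (-26.0, -9.73). ∠FTU = 84.4° gives TU at 32.4° from the x-axis; with |TU| = 27.6, U = (-2.74, 5.05). ∠TUP = 142.8° gives UP at -4.80° from the x-axis; with |UP| = 27.7, P = (24.9, 2.74). The perpendicularity gives PQ at right angles to UP, so PQ runs at -94.8°; with |PQ| = 15.3, Q = (23.6, -12.5). Then |JQ| = |Q − J| = 26.7.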